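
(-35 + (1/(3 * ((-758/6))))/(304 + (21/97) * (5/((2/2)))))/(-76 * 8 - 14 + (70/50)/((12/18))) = 3925512420/69526415653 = 0.06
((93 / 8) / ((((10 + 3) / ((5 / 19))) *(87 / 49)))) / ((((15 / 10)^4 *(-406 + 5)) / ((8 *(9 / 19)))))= -121520 / 491174073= -0.00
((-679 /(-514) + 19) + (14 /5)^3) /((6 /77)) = 69711719 /128500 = 542.50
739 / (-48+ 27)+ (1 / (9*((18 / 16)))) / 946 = -9437741 / 268191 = -35.19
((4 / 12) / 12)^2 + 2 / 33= 875 / 14256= 0.06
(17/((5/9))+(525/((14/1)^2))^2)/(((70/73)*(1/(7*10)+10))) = 10809621/2747920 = 3.93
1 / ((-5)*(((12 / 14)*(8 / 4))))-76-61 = -8227 / 60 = -137.12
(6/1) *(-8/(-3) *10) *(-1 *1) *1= -160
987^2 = 974169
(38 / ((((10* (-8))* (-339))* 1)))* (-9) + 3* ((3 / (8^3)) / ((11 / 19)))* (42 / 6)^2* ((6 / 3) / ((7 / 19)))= 12829731 / 1591040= 8.06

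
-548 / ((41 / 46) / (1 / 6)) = -102.47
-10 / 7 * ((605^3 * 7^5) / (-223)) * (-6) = -31901384707500 / 223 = -143055536804.93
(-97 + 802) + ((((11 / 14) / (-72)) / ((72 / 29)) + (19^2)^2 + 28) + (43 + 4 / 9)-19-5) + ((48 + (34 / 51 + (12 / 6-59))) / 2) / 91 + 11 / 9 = 123667327757 / 943488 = 131074.62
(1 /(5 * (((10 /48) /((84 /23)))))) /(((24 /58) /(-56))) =-272832 /575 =-474.49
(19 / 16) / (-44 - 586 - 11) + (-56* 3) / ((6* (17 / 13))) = -3733507 / 174352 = -21.41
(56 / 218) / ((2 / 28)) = 392 / 109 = 3.60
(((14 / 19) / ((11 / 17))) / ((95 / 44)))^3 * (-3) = -2588404224 / 5880735125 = -0.44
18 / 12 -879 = -877.50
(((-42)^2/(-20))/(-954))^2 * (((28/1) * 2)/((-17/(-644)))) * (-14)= -253.86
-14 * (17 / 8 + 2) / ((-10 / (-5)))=-231 / 8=-28.88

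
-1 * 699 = -699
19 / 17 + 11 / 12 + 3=1027 / 204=5.03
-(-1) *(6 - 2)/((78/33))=22/13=1.69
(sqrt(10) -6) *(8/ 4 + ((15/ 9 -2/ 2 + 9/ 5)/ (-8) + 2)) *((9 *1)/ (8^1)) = -3987/ 160 + 1329 *sqrt(10)/ 320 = -11.79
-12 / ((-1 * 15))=4 / 5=0.80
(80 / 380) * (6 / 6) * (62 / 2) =124 / 19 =6.53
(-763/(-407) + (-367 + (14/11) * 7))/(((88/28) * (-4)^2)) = -23065/3256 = -7.08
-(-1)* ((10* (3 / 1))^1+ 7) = 37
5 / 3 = 1.67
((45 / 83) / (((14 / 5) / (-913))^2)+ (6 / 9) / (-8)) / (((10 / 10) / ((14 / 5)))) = 16947538 / 105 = 161405.12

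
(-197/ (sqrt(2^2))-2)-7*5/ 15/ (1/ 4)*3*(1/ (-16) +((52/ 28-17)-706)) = 80373/ 4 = 20093.25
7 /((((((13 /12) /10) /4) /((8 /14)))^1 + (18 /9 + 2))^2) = 0.43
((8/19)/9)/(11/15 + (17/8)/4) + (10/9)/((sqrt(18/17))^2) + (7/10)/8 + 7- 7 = 87728411/74733840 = 1.17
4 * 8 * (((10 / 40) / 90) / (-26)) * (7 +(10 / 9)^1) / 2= -73 / 5265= -0.01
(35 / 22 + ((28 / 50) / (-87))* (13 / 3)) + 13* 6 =11421271 / 143550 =79.56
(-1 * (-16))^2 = 256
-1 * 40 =-40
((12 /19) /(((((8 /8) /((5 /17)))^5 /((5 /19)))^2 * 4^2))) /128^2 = 732421875 /906212288966144229376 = 0.00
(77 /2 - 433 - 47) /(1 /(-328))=144812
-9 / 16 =-0.56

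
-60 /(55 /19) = -228 /11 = -20.73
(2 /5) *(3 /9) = 2 /15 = 0.13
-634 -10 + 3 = -641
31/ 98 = 0.32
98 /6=49 /3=16.33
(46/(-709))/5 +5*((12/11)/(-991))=-714146/38644045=-0.02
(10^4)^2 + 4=100000004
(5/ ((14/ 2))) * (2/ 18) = 5/ 63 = 0.08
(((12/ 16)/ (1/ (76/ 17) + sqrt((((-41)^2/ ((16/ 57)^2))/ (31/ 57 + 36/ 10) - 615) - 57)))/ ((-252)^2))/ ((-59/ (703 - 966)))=-100324769/ 38135822250232413 + 94943*sqrt(1598338677513)/ 152543289000929652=0.00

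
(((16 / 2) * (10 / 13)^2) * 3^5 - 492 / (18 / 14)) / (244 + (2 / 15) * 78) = 486485 / 161226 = 3.02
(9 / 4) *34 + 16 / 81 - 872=-795.30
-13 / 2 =-6.50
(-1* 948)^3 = -851971392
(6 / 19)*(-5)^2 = 150 / 19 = 7.89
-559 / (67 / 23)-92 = -19021 / 67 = -283.90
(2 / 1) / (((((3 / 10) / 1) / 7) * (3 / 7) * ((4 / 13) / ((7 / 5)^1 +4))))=1911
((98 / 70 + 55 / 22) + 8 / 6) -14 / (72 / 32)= -89 / 90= -0.99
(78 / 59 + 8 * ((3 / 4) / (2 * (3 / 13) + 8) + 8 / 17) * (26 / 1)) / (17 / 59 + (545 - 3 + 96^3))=6489652 / 48836376765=0.00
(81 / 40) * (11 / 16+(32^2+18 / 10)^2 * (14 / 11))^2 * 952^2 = 3291704568055642017.27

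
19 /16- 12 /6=-13 /16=-0.81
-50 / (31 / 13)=-650 / 31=-20.97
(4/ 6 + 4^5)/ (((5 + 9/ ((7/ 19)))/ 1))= 10759/ 309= 34.82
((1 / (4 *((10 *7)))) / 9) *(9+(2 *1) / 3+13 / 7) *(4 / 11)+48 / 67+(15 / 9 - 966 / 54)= -6871513 / 443205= -15.50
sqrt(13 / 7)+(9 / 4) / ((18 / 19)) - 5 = -21 / 8+sqrt(91) / 7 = -1.26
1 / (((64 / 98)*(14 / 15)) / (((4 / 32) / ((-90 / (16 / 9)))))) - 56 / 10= -48419 / 8640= -5.60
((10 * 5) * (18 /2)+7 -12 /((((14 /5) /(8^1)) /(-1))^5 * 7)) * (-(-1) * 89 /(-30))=-8202737777 /3529470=-2324.07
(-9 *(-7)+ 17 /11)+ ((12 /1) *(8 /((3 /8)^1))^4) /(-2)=-369079582 /297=-1242692.20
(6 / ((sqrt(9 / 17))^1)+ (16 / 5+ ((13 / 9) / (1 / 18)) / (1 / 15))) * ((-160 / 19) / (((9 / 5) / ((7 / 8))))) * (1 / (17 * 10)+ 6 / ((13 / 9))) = -253028132 / 37791 - 1287020 * sqrt(17) / 37791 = -6835.88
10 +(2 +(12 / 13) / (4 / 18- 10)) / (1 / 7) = 6675 / 286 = 23.34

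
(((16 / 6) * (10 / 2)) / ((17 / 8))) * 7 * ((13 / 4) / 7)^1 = 1040 / 51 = 20.39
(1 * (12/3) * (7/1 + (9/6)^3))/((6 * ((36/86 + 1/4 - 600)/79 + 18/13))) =-3665363/3286563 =-1.12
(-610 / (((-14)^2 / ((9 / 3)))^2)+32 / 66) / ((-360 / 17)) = -3684631 / 228191040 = -0.02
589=589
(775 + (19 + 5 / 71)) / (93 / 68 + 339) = 1277924 / 547765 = 2.33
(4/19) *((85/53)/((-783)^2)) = 340/617380623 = 0.00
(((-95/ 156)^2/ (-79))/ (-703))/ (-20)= -95/ 284536512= -0.00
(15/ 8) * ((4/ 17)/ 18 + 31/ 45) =179/ 136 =1.32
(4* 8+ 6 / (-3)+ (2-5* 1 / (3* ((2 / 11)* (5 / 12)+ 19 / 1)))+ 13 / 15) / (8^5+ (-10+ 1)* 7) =619037 / 617633925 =0.00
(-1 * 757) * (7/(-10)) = 5299/10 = 529.90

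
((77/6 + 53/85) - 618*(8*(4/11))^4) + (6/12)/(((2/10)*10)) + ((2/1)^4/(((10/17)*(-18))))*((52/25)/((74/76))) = -44250.16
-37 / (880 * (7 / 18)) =-333 / 3080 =-0.11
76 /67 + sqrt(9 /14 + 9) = 76 /67 + 3 *sqrt(210) /14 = 4.24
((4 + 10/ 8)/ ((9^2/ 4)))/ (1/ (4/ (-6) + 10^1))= 196/ 81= 2.42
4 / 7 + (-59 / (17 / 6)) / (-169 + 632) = 29006 / 55097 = 0.53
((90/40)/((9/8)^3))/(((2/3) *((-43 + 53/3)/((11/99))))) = -16/1539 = -0.01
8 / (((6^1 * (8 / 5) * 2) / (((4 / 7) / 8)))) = 5 / 168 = 0.03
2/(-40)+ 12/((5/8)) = 383/20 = 19.15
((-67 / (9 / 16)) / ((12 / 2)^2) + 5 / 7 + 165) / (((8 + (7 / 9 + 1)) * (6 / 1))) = 23021 / 8316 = 2.77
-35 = -35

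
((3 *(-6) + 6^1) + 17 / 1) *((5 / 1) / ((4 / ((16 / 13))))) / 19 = 100 / 247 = 0.40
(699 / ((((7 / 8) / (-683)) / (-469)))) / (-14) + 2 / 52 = -3326641649 / 182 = -18278250.82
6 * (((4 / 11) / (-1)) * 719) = -17256 / 11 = -1568.73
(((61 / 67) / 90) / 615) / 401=0.00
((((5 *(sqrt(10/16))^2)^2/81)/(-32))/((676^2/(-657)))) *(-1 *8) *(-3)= 45625/350957568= 0.00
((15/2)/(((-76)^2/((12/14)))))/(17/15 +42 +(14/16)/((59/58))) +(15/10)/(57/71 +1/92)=15424121331483/8366817702740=1.84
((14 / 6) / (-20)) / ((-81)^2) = -7 / 393660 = -0.00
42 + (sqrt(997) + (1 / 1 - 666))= -623 + sqrt(997)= -591.42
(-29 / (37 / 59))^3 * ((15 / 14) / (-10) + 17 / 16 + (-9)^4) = -3681300948490709 / 5673136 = -648900528.47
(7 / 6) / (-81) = -7 / 486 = -0.01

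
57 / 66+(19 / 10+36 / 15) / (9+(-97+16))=6367 / 7920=0.80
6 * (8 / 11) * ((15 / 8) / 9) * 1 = 10 / 11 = 0.91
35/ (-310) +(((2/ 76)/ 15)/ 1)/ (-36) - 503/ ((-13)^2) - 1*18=-2267188219/ 107504280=-21.09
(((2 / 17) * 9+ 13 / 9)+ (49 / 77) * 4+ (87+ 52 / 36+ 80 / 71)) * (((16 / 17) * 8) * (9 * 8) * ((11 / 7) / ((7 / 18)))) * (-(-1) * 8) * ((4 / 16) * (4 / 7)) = 1667199320064 / 7038017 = 236884.81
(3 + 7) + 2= 12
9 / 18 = 1 / 2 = 0.50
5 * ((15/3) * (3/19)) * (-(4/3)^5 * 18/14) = -25600/1197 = -21.39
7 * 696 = 4872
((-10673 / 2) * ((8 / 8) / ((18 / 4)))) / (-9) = 10673 / 81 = 131.77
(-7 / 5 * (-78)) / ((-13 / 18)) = -756 / 5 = -151.20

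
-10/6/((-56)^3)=5/526848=0.00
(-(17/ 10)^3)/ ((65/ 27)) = -132651/ 65000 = -2.04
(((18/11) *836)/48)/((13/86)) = 2451/13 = 188.54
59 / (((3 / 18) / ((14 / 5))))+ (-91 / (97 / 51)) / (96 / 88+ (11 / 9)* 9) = 987.24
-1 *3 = -3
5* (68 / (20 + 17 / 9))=3060 / 197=15.53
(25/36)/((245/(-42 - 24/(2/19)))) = -75/98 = -0.77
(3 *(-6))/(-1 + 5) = -9/2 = -4.50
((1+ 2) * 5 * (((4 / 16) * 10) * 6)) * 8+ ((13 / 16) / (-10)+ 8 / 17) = 4897059 / 2720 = 1800.39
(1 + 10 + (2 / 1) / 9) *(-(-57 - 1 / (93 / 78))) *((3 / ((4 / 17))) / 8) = 3078581 / 2976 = 1034.47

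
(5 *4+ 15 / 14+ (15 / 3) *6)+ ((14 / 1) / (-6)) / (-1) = 2243 / 42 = 53.40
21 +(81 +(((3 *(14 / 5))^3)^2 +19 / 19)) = 5490641119 / 15625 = 351401.03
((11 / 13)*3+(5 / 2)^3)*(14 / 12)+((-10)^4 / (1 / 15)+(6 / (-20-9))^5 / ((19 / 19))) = 1920114760471003 / 12798956976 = 150021.19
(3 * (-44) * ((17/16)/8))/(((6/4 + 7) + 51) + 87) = -561/4688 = -0.12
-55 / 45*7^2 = -59.89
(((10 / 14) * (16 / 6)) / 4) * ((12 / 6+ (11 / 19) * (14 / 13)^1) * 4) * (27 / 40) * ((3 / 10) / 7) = 8748 / 60515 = 0.14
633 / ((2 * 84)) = 211 / 56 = 3.77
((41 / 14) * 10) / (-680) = -41 / 952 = -0.04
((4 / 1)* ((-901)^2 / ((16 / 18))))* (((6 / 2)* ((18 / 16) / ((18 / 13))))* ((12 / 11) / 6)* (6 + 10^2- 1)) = 29918925855 / 176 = 169993896.90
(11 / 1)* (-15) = -165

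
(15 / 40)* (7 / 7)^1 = 3 / 8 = 0.38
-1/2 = -0.50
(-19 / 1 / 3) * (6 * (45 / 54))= -95 / 3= -31.67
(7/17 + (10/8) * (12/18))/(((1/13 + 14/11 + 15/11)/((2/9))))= 18161/178092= 0.10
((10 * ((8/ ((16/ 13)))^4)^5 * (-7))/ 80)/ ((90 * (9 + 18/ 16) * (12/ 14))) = -931243224969159172501249/ 45864714240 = -20304132281216.61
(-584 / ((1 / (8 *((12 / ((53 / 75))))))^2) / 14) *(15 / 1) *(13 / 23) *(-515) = 1520161344000000 / 452249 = 3361337104.12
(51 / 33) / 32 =17 / 352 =0.05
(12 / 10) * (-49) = -294 / 5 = -58.80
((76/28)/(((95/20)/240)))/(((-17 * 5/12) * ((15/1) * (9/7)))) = -256/255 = -1.00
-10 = -10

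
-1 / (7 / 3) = -3 / 7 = -0.43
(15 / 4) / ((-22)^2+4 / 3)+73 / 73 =5869 / 5824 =1.01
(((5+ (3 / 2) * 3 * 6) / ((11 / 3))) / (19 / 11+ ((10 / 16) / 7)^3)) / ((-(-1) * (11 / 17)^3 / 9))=248486805504 / 1480994383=167.78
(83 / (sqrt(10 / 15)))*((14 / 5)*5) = 581*sqrt(6) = 1423.15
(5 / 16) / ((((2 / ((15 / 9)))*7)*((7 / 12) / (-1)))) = -25 / 392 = -0.06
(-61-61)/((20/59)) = -3599/10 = -359.90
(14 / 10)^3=343 / 125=2.74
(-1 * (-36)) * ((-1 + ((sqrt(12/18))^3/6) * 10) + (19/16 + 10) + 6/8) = 40 * sqrt(6)/3 + 1575/4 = 426.41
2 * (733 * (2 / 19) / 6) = 1466 / 57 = 25.72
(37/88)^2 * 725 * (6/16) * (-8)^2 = 2977575/968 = 3076.01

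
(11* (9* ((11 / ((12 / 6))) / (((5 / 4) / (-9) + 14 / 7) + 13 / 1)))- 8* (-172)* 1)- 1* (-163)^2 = -13458653 / 535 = -25156.36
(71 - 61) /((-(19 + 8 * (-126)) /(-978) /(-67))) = 655260 /989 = 662.55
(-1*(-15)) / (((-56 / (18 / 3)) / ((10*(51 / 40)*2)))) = -2295 / 56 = -40.98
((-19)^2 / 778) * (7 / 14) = 361 / 1556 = 0.23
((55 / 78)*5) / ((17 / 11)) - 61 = -58.72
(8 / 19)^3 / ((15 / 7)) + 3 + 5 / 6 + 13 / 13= 1001723 / 205770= 4.87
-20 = -20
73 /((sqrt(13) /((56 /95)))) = 4088 * sqrt(13) /1235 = 11.93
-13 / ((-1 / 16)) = 208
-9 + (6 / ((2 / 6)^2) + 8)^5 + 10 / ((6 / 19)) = 2748398564 / 3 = 916132854.67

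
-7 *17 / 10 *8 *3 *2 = -2856 / 5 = -571.20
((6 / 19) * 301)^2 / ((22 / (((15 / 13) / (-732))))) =-4077045 / 6298006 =-0.65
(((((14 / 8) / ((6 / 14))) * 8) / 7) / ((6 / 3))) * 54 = 126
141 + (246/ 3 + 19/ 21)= 4702/ 21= 223.90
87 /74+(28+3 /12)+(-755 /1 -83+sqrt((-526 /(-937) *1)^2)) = -112052005 /138676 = -808.01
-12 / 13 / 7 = -12 / 91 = -0.13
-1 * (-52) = 52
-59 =-59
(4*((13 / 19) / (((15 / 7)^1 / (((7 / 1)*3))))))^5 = 107398228610003968 / 7737809375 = 13879668.44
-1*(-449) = 449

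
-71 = -71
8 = 8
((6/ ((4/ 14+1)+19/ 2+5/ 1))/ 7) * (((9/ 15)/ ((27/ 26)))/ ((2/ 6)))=8/ 85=0.09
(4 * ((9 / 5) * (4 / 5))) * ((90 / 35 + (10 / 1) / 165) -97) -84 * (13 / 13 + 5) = -2016552 / 1925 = -1047.56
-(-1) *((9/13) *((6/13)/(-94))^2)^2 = 6561/23553288167929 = 0.00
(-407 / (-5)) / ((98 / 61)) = 24827 / 490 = 50.67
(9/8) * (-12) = -27/2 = -13.50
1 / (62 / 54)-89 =-2732 / 31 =-88.13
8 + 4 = 12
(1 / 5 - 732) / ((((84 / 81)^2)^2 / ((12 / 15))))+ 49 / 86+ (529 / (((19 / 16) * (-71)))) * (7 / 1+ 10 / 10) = -123855380925133 / 222839691200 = -555.80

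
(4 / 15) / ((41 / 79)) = 316 / 615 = 0.51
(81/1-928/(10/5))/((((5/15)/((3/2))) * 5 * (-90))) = 383/100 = 3.83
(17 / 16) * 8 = 17 / 2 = 8.50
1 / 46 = 0.02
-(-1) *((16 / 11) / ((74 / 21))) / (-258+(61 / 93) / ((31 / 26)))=-121086 / 75521699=-0.00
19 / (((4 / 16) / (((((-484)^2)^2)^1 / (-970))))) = -2085283194368 / 485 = -4299552978.08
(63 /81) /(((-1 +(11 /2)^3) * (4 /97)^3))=912673 /13608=67.07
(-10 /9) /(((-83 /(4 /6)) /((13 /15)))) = 52 /6723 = 0.01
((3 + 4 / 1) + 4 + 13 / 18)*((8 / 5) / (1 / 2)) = 1688 / 45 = 37.51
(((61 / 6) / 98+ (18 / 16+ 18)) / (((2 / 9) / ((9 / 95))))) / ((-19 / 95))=-40.99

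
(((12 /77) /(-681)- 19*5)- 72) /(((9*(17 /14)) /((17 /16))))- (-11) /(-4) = -379267 /19976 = -18.99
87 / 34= 2.56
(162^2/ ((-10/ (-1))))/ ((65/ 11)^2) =1587762/ 21125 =75.16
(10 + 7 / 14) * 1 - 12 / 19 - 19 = -347 / 38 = -9.13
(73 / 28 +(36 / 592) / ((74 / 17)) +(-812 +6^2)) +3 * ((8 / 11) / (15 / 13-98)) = -821135546999 / 1061719736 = -773.40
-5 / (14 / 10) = -25 / 7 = -3.57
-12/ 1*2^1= -24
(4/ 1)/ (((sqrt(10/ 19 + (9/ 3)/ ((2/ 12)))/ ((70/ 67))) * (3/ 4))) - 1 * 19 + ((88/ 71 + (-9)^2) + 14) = 140 * sqrt(418)/ 2211 + 5484/ 71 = 78.53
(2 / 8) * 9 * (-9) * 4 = -81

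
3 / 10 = 0.30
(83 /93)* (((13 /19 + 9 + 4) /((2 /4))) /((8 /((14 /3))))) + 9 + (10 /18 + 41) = 64.80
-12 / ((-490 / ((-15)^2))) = 5.51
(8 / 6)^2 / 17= 16 / 153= 0.10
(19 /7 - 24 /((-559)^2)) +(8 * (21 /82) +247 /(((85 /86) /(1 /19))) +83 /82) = 288577219907 /15245947990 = 18.93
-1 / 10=-0.10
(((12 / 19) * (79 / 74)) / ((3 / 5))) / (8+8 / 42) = 8295 / 60458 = 0.14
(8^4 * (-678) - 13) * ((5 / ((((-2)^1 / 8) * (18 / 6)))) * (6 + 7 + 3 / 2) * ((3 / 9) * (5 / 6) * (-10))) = -20133982250 / 27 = -745703046.30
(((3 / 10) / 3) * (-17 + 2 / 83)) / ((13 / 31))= -43679 / 10790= -4.05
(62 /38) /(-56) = -31 /1064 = -0.03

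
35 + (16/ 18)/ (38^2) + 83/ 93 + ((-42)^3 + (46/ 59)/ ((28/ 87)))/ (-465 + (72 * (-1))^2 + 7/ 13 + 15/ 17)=1752997185097195/ 86788951741422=20.20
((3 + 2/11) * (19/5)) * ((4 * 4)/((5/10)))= 4256/11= 386.91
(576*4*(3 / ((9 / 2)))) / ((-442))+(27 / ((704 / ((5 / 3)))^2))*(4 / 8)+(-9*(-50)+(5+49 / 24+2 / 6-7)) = 97898921151 / 219062272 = 446.90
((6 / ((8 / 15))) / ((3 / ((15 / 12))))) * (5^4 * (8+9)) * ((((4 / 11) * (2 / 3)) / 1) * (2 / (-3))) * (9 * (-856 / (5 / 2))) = 272850000 / 11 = 24804545.45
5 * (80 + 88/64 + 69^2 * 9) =1717215/8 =214651.88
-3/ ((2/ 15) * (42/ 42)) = -45/ 2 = -22.50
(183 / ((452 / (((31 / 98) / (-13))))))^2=32182929 / 331600919104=0.00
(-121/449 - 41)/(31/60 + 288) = -0.14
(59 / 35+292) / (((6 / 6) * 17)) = 10279 / 595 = 17.28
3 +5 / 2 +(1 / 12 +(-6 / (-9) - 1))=21 / 4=5.25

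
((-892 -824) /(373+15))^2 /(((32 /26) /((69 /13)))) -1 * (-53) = 20677661 /150544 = 137.35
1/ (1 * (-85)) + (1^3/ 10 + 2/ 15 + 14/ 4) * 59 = 11233/ 51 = 220.25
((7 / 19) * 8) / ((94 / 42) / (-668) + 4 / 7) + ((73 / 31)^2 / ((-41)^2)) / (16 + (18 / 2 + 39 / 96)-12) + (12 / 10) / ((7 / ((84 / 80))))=2166658128099547 / 403582636464150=5.37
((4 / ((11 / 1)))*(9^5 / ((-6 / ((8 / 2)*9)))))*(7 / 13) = -9920232 / 143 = -69372.25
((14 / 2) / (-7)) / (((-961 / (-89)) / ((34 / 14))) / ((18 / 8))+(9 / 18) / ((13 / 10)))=-177021 / 417889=-0.42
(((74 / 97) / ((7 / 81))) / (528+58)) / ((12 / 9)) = 8991 / 795788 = 0.01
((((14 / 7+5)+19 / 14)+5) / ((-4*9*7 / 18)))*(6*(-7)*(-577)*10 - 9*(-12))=-11334444 / 49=-231315.18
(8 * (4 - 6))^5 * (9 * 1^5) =-9437184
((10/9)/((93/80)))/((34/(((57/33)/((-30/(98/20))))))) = -0.01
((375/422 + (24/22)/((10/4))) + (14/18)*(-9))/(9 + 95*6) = -131717/13438590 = -0.01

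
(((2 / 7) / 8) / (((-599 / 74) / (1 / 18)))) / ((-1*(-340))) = -37 / 51322320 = -0.00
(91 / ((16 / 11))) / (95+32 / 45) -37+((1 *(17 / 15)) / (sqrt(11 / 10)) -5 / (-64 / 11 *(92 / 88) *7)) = -803907343 / 22189664+17 *sqrt(110) / 165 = -35.15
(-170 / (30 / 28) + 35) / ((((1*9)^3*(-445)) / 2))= 742 / 973215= 0.00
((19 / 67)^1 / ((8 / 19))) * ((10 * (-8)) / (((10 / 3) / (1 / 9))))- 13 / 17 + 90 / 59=-208720 / 201603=-1.04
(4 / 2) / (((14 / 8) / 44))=352 / 7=50.29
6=6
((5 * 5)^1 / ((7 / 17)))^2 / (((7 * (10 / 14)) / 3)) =108375 / 49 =2211.73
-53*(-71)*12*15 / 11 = 677340 / 11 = 61576.36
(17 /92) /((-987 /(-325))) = 5525 /90804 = 0.06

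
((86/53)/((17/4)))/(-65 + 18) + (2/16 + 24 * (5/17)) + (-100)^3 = -338773569045/338776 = -999992.82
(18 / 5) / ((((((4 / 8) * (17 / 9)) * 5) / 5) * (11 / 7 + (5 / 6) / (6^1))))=81648 / 36635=2.23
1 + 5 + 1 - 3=4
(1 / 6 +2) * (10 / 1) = 65 / 3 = 21.67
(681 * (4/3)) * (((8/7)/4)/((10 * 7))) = 908/245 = 3.71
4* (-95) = -380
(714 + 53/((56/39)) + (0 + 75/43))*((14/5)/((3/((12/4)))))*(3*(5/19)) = 5437179/3268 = 1663.76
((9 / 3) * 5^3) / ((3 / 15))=1875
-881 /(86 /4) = -1762 /43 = -40.98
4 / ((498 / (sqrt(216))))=4 * sqrt(6) / 83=0.12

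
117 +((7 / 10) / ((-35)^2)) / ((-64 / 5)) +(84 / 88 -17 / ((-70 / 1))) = 4160547 / 35200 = 118.20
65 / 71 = 0.92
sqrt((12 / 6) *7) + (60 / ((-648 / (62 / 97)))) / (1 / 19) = -2945 / 2619 + sqrt(14) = 2.62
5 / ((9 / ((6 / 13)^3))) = 120 / 2197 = 0.05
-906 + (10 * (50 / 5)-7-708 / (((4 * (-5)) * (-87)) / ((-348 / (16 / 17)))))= -13251 / 20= -662.55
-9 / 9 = -1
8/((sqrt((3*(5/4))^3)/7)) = 448*sqrt(15)/225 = 7.71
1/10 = 0.10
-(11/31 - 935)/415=28974/12865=2.25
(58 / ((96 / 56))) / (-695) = -203 / 4170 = -0.05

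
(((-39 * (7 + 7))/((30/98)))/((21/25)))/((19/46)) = -293020/57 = -5140.70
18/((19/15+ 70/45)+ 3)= 405/131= 3.09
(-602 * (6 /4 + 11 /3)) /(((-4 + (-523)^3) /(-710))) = -6625010 /429167013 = -0.02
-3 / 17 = -0.18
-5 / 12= -0.42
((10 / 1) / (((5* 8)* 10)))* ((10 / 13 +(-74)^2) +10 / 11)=195827 / 1430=136.94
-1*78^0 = -1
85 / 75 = 17 / 15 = 1.13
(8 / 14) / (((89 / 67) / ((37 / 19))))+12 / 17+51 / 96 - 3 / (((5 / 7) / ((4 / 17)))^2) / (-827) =4696809542343 / 2263262808800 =2.08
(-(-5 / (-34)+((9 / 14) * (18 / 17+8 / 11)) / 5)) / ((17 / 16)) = -0.35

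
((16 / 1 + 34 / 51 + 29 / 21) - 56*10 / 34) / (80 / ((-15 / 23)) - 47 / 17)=-563 / 44779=-0.01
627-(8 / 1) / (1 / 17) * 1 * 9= -597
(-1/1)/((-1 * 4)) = 1/4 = 0.25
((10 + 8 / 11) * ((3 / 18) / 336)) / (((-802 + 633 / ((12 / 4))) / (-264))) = 59 / 24822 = 0.00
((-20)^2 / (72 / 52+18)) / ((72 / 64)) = 10400 / 567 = 18.34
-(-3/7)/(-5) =-3/35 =-0.09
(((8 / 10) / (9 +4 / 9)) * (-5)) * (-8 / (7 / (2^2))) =1152 / 595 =1.94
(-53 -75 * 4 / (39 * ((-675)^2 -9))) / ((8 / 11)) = -863278691 / 11846016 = -72.88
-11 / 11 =-1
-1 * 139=-139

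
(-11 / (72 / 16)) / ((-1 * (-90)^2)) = 11 / 36450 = 0.00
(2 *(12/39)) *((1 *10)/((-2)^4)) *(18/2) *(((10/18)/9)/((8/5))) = 125/936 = 0.13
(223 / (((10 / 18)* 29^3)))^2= 4028049 / 14870583025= 0.00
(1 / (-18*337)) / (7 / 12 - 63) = 2 / 757239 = 0.00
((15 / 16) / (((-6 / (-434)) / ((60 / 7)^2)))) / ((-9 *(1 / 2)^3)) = -31000 / 7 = -4428.57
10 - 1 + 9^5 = 59058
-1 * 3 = -3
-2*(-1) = 2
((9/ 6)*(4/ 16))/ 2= 0.19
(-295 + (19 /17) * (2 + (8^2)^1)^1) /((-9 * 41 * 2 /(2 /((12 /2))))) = 3761 /37638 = 0.10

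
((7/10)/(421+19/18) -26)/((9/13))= -12838111/341865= -37.55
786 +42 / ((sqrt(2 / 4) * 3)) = 14 * sqrt(2) +786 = 805.80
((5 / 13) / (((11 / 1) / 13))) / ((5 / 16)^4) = 65536 / 1375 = 47.66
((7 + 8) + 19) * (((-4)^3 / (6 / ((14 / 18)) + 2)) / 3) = -224 / 3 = -74.67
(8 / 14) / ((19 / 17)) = 68 / 133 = 0.51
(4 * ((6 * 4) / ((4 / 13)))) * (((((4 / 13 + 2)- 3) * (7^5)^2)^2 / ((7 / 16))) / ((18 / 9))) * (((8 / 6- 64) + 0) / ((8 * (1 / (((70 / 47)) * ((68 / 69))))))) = -156787800318304357282.68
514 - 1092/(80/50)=-337/2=-168.50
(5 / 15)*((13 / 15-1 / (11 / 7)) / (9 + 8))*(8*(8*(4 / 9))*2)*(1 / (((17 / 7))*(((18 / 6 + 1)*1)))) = 34048 / 1287495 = 0.03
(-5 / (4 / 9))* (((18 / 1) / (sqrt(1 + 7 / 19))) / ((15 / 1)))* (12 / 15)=-27* sqrt(494) / 65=-9.23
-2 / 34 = -1 / 17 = -0.06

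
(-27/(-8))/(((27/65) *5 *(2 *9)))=13/144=0.09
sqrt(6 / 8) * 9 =9 * sqrt(3) / 2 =7.79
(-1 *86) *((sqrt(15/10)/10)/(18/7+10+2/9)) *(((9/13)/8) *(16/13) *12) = -146286 *sqrt(6)/340535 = -1.05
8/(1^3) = 8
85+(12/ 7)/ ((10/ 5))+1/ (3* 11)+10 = 22150/ 231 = 95.89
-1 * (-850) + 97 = 947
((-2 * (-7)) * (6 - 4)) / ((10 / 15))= 42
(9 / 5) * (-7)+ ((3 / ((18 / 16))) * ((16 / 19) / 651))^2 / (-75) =-1301198345689 / 103269708675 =-12.60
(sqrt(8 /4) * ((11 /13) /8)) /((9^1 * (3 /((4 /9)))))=11 * sqrt(2) /6318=0.00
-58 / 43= -1.35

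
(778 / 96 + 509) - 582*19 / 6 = -63643 / 48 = -1325.90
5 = 5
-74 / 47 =-1.57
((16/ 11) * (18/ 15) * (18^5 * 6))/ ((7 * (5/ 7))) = 1088391168/ 275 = 3957786.07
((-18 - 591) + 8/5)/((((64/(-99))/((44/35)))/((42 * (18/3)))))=29765637/100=297656.37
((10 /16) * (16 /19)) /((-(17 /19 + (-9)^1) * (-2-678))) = -1 /10472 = -0.00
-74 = -74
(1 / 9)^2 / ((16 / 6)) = 1 / 216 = 0.00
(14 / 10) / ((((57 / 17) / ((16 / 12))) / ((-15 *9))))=-1428 / 19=-75.16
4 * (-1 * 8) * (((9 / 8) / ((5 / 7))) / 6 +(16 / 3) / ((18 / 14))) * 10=-38108 / 27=-1411.41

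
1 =1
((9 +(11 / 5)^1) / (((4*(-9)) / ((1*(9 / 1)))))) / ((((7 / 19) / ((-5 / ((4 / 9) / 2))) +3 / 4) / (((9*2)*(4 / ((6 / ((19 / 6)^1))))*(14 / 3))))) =-1698144 / 2509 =-676.82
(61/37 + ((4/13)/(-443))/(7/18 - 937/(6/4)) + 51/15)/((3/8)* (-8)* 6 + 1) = -60442780042/203525162035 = -0.30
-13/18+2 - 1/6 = 10/9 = 1.11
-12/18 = -2/3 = -0.67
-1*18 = -18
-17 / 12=-1.42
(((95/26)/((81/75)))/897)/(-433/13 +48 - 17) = -475/290628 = -0.00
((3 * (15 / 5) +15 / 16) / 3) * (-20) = -265 / 4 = -66.25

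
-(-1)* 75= 75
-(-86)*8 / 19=688 / 19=36.21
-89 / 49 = -1.82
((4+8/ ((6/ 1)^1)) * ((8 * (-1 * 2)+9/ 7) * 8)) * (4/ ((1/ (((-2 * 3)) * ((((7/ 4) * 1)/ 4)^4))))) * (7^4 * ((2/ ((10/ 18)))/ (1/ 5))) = 763424361/ 32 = 23857011.28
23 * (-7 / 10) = -16.10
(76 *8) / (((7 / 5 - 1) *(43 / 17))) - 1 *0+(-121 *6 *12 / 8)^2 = 51020443 / 43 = 1186521.93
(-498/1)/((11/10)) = -4980/11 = -452.73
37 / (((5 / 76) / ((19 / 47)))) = 53428 / 235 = 227.35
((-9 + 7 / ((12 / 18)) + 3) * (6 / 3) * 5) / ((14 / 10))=32.14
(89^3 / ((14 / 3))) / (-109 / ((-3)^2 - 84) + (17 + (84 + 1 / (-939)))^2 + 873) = 46618947873675 / 3417844539032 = 13.64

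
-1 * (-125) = 125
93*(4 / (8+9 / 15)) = 1860 / 43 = 43.26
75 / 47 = 1.60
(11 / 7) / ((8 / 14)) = 11 / 4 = 2.75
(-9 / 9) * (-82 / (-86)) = -41 / 43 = -0.95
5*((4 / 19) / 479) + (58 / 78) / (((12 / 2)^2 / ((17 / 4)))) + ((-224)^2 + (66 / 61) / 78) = 156438262608821 / 3117784176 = 50176.10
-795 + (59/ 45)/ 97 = -794.99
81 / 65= 1.25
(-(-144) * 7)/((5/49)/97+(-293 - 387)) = -532336/359115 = -1.48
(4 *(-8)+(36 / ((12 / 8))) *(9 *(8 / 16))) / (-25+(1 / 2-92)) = -0.65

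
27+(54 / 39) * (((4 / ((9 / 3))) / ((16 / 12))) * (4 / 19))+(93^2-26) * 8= 17045789 / 247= 69011.29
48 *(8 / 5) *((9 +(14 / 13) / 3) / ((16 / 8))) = 4672 / 13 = 359.38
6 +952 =958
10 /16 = 5 /8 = 0.62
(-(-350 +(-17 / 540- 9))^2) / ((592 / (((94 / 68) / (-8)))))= 1766649683063 / 46954598400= 37.62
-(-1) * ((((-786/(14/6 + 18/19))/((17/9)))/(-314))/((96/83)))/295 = 5577849/4711532320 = 0.00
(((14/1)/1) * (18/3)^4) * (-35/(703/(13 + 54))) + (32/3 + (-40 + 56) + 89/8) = -1020506699/16872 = -60485.22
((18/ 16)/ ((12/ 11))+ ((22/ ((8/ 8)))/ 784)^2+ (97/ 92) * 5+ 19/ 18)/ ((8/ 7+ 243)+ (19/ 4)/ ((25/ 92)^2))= 146305583125/ 6132455203392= 0.02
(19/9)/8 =19/72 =0.26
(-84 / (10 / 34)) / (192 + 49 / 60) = -1.48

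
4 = 4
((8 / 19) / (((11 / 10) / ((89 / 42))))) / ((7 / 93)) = 10.78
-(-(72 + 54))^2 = -15876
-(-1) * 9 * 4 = 36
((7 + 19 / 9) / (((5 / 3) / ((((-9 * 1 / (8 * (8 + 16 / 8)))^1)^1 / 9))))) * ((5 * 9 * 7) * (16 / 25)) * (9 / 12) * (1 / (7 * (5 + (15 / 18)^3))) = -39852 / 150625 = -0.26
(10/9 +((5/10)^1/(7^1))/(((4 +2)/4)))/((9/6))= 146/189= 0.77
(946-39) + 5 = 912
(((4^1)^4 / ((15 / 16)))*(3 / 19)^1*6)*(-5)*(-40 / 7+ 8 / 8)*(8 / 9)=720896 / 133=5420.27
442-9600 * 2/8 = -1958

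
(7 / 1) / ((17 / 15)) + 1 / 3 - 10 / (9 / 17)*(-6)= 6112 / 51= 119.84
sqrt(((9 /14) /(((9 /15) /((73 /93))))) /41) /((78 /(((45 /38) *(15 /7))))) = 225 *sqrt(6494810) /123063304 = 0.00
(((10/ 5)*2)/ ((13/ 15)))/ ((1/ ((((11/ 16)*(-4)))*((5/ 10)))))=-165/ 26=-6.35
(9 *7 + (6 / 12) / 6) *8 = 1514 / 3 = 504.67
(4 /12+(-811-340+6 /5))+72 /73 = -1257586 /1095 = -1148.48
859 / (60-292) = -859 / 232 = -3.70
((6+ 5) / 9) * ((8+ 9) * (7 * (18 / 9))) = 2618 / 9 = 290.89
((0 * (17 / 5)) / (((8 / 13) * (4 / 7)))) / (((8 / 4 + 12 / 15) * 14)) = 0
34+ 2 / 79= 2688 / 79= 34.03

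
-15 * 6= -90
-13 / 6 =-2.17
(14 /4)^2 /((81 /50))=7.56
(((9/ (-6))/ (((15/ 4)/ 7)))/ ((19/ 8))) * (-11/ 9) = 1232/ 855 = 1.44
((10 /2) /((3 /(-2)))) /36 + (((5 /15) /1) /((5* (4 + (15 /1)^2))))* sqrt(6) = -5 /54 + sqrt(6) /3435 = -0.09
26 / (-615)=-26 / 615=-0.04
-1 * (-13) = 13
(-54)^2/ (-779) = -2916/ 779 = -3.74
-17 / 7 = -2.43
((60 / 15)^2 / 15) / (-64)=-1 / 60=-0.02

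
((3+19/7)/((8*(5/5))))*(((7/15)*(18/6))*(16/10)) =8/5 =1.60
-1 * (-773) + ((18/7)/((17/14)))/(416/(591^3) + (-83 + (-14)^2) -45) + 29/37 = 1708044277375453/2207303349619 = 773.81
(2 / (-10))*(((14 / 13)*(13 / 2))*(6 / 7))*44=-264 / 5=-52.80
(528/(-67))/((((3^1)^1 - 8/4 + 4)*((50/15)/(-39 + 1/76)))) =586674/31825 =18.43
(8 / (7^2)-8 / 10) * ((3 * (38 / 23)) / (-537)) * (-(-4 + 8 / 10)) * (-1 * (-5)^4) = -2371200 / 201733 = -11.75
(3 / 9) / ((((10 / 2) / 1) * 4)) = 1 / 60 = 0.02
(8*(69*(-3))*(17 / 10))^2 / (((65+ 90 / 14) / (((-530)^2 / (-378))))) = -10306625496 / 125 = -82453003.97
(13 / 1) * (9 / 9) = 13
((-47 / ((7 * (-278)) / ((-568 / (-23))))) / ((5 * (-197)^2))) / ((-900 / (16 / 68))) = -13348 / 16610188935375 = -0.00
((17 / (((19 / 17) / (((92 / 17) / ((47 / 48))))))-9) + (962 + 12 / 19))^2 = 858708022225 / 797449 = 1076818.73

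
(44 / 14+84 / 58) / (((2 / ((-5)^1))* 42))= -1165 / 4263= -0.27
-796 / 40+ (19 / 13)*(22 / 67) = -169149 / 8710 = -19.42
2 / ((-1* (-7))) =2 / 7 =0.29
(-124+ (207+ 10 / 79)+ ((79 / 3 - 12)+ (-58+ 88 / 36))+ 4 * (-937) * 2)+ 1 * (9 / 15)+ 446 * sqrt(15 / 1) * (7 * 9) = -26497177 / 3555+ 28098 * sqrt(15) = 101369.59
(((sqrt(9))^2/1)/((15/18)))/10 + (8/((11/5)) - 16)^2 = 465667/3025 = 153.94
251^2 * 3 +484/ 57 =10773655/ 57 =189011.49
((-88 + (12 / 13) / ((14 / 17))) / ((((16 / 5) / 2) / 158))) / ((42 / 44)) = -17175785 / 1911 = -8987.85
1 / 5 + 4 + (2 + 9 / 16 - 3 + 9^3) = 58621 / 80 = 732.76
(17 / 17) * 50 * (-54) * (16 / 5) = -8640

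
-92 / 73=-1.26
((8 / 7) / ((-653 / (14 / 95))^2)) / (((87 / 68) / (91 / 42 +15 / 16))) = 141848 / 1004417059725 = 0.00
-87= -87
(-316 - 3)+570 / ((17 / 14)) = 2557 / 17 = 150.41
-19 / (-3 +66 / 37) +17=1468 / 45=32.62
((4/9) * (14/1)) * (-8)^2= 3584/9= 398.22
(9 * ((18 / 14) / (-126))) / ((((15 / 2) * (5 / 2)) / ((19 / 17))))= -114 / 20825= -0.01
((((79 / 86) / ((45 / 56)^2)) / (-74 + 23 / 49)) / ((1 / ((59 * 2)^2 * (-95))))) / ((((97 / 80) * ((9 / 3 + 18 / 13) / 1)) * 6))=8789548837888 / 10955494377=802.30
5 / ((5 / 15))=15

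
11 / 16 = 0.69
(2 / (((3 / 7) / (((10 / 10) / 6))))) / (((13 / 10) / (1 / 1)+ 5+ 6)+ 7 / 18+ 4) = 35 / 751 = 0.05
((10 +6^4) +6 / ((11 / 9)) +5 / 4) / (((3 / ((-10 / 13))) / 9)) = -866025 / 286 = -3028.06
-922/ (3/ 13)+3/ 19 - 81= -232342/ 57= -4076.18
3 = 3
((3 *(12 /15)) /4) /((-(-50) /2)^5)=0.00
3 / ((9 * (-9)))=-0.04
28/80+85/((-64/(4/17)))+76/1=76.04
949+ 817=1766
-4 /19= -0.21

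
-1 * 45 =-45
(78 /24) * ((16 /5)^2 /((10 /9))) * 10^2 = 14976 /5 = 2995.20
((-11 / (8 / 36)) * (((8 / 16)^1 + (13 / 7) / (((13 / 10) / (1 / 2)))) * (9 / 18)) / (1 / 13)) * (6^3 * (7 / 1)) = -590733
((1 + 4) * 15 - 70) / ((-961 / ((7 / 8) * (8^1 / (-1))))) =35 / 961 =0.04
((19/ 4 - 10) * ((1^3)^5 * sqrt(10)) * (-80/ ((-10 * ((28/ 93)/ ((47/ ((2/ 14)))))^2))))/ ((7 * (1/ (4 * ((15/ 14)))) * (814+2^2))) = -859753845 * sqrt(10)/ 22904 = -118703.30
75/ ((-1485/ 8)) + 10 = 950/ 99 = 9.60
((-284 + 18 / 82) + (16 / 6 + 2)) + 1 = -34208 / 123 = -278.11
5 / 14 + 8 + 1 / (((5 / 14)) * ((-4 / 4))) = 389 / 70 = 5.56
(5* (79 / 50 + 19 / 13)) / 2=7.60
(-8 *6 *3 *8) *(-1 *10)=11520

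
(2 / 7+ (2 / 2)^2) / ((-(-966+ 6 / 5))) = 5 / 3752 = 0.00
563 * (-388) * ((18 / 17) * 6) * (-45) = 1061637840 / 17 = 62449284.71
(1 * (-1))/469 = -1/469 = -0.00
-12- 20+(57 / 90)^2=-28439 / 900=-31.60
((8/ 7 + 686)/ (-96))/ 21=-0.34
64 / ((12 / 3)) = 16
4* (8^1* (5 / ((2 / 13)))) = 1040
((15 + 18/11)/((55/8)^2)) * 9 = 105408/33275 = 3.17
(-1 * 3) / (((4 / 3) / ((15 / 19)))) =-135 / 76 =-1.78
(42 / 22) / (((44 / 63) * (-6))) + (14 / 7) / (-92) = -10627 / 22264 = -0.48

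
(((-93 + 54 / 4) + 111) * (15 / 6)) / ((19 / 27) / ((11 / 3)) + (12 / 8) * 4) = 31185 / 2452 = 12.72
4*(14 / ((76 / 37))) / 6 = 259 / 57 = 4.54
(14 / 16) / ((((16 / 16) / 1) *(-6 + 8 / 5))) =-0.20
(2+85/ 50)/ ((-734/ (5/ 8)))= -0.00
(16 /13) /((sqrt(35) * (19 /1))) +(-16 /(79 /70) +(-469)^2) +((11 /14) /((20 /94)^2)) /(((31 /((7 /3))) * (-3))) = 16 * sqrt(35) /8645 +969567664579 /4408200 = 219946.40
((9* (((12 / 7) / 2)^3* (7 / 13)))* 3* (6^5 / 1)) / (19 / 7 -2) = 45349632 / 455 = 99669.52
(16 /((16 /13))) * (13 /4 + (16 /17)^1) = 3705 /68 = 54.49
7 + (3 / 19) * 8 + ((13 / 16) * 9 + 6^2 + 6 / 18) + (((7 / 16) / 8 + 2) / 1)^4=1066958164633 / 15300820992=69.73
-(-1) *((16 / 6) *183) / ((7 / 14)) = 976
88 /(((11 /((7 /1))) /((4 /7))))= 32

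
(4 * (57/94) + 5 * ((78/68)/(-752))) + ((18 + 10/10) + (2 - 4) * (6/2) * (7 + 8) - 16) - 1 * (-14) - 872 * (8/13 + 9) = -2810372359/332384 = -8455.20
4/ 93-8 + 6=-182/ 93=-1.96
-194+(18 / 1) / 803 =-193.98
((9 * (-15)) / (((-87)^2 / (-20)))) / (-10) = -30 / 841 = -0.04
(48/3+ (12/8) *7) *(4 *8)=848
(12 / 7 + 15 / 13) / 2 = 261 / 182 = 1.43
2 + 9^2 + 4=87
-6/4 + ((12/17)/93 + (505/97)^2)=253995993/9917086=25.61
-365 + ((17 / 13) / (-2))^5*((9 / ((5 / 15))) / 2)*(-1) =-8635068341 / 23762752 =-363.39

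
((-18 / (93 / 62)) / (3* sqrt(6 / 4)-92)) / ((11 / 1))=36* sqrt(6) / 185911 + 2208 / 185911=0.01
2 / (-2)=-1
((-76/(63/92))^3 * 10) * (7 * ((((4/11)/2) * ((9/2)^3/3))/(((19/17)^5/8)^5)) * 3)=-23558977321522968666579643280634377488302080/7314219445395834999304939486979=-3220983113427.49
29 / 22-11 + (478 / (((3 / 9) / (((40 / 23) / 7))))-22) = 1149703 / 3542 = 324.59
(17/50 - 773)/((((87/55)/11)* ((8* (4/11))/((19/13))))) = -976989937/361920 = -2699.46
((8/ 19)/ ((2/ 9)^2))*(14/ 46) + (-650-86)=-320498/ 437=-733.41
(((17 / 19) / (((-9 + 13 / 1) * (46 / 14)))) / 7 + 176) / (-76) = -2.32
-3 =-3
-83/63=-1.32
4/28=1/7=0.14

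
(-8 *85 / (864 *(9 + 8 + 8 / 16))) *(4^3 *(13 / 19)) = -7072 / 3591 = -1.97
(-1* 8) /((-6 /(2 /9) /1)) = 8 /27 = 0.30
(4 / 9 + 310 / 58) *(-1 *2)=-3022 / 261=-11.58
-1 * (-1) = 1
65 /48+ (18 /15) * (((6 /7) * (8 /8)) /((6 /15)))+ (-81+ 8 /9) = -76795 /1008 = -76.19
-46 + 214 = 168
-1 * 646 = -646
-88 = -88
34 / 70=17 / 35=0.49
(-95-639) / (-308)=367 / 154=2.38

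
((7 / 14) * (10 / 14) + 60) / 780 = 13 / 168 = 0.08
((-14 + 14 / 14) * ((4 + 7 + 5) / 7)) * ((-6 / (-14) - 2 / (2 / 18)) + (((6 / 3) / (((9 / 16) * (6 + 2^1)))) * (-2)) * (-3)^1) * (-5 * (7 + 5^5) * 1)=-339842880 / 49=-6935568.98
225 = 225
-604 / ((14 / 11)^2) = -18271 / 49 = -372.88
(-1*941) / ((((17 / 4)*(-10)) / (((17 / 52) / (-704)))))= -941 / 91520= -0.01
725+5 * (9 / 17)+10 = 12540 / 17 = 737.65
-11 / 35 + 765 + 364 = 39504 / 35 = 1128.69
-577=-577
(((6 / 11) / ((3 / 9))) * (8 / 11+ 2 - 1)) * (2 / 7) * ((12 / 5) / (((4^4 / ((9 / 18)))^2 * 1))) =513 / 69386240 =0.00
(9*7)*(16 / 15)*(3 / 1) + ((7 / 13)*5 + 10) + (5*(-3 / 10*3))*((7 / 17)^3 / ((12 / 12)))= 136665699 / 638690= 213.98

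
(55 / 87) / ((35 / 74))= 814 / 609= 1.34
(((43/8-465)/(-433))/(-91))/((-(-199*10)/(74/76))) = -136049/23837238880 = -0.00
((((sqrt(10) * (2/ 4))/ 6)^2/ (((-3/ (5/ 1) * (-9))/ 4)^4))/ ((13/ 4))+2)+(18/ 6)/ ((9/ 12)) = 373471582/ 62178597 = 6.01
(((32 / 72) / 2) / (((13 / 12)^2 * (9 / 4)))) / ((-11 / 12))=-512 / 5577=-0.09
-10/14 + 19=128/7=18.29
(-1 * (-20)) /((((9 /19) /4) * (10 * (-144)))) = -19 /162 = -0.12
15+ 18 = 33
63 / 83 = 0.76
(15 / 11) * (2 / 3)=10 / 11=0.91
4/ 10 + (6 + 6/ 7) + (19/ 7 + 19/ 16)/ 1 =6249/ 560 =11.16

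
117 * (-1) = -117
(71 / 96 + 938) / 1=90119 / 96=938.74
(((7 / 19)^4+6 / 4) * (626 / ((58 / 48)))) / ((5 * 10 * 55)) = 297298668 / 1039309975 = 0.29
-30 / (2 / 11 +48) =-33 / 53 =-0.62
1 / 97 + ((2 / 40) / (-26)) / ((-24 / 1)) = 12577 / 1210560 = 0.01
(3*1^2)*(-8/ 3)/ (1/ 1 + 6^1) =-8/ 7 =-1.14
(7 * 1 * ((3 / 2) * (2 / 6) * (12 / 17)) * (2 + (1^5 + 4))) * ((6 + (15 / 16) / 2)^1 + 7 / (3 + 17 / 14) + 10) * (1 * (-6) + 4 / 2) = -1254.15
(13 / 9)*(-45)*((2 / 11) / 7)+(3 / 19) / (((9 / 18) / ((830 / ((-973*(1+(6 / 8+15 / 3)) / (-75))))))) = 796010 / 610071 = 1.30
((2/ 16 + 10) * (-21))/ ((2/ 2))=-1701/ 8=-212.62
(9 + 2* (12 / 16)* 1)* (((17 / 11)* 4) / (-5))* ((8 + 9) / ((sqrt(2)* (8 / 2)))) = -6069* sqrt(2) / 220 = -39.01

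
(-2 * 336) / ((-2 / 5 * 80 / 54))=1134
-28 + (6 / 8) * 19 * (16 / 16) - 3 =-67 / 4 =-16.75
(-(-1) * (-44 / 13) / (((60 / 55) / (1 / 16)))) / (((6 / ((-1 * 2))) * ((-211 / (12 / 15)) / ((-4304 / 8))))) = 32549 / 246870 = 0.13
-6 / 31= -0.19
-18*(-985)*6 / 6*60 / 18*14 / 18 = 137900 / 3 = 45966.67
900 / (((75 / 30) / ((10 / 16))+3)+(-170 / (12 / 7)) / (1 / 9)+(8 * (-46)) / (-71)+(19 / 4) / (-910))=-232596000 / 227510449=-1.02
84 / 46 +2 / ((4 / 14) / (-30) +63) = 1.86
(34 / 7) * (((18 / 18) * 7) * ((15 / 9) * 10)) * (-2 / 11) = -3400 / 33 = -103.03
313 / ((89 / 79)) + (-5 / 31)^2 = 277.86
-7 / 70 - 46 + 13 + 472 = 4389 / 10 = 438.90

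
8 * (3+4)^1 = 56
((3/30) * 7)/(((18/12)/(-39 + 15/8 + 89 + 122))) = 9737/120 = 81.14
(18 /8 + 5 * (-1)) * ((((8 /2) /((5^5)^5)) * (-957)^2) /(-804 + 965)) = -10074339 /47981739044189453125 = -0.00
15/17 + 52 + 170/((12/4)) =5587/51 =109.55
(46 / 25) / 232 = 23 / 2900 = 0.01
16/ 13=1.23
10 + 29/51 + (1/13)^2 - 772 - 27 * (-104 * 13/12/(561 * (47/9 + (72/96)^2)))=-60060228226/78975897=-760.49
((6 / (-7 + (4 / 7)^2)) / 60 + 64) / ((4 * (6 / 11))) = 2301541 / 78480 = 29.33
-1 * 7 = -7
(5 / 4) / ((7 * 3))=0.06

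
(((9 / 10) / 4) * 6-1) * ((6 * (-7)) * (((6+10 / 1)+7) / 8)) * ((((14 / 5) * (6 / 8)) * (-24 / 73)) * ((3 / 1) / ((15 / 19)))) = 4047057 / 36500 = 110.88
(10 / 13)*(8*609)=48720 / 13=3747.69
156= 156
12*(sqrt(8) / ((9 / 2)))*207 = 1104*sqrt(2) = 1561.29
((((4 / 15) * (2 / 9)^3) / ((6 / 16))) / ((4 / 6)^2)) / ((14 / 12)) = 0.02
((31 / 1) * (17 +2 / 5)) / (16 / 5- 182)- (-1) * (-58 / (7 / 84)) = -208307 / 298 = -699.02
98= 98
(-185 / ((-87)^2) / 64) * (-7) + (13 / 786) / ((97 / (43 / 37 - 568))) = -21403733759 / 227752542144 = -0.09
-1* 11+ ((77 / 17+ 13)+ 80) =1471 / 17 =86.53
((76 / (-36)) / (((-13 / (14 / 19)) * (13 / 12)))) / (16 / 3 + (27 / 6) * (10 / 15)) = 56 / 4225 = 0.01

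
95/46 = 2.07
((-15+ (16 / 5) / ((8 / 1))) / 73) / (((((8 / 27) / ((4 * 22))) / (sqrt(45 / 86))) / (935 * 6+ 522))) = -2731806 * sqrt(430) / 215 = -263478.77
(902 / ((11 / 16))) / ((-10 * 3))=-656 / 15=-43.73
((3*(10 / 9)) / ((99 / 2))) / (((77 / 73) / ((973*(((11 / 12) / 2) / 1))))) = 50735 / 1782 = 28.47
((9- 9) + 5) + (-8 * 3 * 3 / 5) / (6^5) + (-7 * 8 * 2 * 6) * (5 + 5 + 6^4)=-473918581 / 540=-877627.00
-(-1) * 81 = 81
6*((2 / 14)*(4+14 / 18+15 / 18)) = 101 / 21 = 4.81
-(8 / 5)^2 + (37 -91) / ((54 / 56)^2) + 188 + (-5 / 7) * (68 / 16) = 2349841 / 18900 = 124.33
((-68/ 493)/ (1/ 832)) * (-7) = 23296/ 29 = 803.31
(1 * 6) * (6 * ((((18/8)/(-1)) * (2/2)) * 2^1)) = -162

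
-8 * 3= -24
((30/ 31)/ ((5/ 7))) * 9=378/ 31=12.19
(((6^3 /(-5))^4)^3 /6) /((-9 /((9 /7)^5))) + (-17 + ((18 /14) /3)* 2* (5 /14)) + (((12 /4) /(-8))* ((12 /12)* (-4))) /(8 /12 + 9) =-654171763994665239880905761306813 /237989746093750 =-2748739282813348320.13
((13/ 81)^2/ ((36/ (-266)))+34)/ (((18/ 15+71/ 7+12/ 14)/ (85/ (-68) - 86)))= -6967531975/ 28815912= -241.79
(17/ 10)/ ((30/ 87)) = 493/ 100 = 4.93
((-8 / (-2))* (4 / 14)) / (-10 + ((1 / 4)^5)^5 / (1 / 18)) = -4503599627370496 / 39406496739491777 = -0.11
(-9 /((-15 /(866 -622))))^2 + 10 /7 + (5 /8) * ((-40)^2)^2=283751018 /175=1621434.39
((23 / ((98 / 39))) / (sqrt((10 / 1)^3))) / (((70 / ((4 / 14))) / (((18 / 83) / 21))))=2691 * sqrt(10) / 697490500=0.00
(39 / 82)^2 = 1521 / 6724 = 0.23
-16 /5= -3.20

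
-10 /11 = -0.91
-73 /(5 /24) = -1752 /5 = -350.40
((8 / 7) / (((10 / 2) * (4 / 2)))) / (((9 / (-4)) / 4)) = -64 / 315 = -0.20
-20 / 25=-4 / 5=-0.80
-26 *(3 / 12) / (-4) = 13 / 8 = 1.62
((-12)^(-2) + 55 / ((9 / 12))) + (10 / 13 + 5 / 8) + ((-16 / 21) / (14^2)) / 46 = 1103693519 / 14768208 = 74.73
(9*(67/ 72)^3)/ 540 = 300763/ 22394880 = 0.01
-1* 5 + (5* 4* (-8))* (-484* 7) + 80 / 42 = 542076.90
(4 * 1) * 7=28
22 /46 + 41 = 954 /23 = 41.48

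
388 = 388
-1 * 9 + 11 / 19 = -160 / 19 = -8.42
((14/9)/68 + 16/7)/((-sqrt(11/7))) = -4945 *sqrt(77)/23562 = -1.84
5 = 5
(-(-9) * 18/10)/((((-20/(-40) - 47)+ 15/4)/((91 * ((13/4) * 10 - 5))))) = -18018/19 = -948.32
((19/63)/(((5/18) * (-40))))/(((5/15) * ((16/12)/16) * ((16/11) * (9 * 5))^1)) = -209/14000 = -0.01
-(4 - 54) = 50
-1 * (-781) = 781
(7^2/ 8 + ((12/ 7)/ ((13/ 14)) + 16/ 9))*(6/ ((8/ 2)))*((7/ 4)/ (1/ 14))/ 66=5.43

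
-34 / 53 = -0.64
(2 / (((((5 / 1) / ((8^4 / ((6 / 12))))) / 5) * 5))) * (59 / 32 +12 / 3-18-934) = -15501824 / 5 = -3100364.80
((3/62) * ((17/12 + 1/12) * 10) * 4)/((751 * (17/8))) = 720/395777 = 0.00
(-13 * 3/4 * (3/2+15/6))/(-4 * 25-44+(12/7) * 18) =91/264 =0.34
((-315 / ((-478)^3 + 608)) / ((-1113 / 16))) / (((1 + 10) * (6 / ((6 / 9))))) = -10 / 23877073407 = -0.00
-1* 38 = -38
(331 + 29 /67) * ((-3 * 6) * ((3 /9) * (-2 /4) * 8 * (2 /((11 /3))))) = 3197664 /737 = 4338.76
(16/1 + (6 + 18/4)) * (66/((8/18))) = 15741/4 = 3935.25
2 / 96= 1 / 48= 0.02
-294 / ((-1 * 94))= 147 / 47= 3.13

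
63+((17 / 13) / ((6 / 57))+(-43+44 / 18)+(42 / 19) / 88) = 3412919 / 97812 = 34.89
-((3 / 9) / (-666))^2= -0.00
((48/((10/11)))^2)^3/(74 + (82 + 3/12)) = 1354202317062144/9765625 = 138670317.27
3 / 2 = 1.50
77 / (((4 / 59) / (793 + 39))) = 944944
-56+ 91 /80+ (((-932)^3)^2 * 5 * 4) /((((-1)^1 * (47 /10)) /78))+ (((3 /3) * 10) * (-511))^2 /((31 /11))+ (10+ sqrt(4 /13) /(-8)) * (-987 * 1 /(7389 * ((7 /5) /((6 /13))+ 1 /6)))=-62450535274975391660906492149 /287087280+ 1645 * sqrt(13) /2049216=-217531530045411247969.28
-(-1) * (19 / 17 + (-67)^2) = 76332 / 17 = 4490.12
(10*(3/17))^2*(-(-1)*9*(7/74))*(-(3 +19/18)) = -114975/10693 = -10.75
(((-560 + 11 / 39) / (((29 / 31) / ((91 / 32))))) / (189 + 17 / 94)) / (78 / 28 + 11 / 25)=-38960944925 / 13973596872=-2.79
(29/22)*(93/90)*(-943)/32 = -847757/21120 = -40.14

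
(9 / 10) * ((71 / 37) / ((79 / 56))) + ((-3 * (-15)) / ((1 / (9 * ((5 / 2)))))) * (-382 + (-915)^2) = 24766682436909 / 29230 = 847303538.72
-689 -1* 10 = -699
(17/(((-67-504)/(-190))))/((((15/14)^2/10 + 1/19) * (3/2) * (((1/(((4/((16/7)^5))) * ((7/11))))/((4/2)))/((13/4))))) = 2299607942905/384978468864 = 5.97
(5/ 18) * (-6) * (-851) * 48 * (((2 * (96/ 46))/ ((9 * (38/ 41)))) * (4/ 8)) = 970880/ 57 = 17032.98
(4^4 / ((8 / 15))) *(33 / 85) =3168 / 17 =186.35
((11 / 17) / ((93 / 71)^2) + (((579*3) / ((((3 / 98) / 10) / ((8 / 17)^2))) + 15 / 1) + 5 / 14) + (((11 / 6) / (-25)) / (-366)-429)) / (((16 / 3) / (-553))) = -352008819074269719 / 27106350400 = -12986212.23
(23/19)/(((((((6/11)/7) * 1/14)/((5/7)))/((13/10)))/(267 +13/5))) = 15517502/285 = 54447.38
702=702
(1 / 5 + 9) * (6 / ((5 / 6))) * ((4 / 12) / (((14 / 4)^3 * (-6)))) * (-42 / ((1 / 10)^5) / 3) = 5888000 / 49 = 120163.27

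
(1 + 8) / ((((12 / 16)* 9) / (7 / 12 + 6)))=79 / 9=8.78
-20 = -20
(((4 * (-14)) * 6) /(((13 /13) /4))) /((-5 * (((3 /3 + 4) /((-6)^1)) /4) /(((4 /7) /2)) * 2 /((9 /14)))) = -20736 /175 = -118.49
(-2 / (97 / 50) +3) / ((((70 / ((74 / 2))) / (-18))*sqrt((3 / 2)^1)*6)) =-7067*sqrt(6) / 6790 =-2.55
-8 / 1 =-8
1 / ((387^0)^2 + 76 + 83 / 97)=97 / 7552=0.01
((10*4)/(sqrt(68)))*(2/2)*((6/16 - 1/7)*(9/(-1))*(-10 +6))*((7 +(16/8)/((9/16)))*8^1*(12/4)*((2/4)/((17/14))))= 296400*sqrt(17)/289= 4228.68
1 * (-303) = -303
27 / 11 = 2.45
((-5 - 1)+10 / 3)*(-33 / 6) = 44 / 3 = 14.67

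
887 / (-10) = -887 / 10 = -88.70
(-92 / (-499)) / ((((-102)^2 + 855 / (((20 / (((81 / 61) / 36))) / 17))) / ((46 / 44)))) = 44896 / 2429590581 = 0.00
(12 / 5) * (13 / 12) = 13 / 5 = 2.60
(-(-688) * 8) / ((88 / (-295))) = -202960 / 11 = -18450.91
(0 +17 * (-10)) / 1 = -170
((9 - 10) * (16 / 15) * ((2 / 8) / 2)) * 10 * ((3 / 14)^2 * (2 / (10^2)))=-3 / 2450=-0.00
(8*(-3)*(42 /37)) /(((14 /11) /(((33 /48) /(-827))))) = 1089 /61198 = 0.02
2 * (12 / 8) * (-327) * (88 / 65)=-86328 / 65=-1328.12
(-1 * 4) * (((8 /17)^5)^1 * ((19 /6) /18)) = -622592 /38336139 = -0.02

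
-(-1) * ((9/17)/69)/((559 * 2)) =3/437138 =0.00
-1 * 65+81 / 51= -1078 / 17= -63.41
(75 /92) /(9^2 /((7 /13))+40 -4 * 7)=0.01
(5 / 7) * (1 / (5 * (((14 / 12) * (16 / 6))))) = 9 / 196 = 0.05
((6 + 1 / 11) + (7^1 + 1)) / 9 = 155 / 99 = 1.57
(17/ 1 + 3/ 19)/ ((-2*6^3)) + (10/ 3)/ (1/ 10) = 136637/ 4104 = 33.29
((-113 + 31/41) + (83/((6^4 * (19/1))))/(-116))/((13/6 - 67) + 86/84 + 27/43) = 3956669853871/2227192110144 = 1.78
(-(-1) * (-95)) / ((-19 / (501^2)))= 1255005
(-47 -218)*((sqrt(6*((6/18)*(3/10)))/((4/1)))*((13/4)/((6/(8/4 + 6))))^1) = -689*sqrt(15)/12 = -222.37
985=985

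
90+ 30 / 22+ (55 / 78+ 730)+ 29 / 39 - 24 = 685381 / 858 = 798.81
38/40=19/20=0.95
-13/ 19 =-0.68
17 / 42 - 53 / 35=-233 / 210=-1.11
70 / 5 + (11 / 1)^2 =135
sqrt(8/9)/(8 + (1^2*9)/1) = 2*sqrt(2)/51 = 0.06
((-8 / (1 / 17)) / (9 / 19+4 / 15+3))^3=-7278825672000 / 151419437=-48070.62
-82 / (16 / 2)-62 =-289 / 4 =-72.25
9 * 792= 7128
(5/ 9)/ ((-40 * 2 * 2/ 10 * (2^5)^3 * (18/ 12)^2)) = -0.00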